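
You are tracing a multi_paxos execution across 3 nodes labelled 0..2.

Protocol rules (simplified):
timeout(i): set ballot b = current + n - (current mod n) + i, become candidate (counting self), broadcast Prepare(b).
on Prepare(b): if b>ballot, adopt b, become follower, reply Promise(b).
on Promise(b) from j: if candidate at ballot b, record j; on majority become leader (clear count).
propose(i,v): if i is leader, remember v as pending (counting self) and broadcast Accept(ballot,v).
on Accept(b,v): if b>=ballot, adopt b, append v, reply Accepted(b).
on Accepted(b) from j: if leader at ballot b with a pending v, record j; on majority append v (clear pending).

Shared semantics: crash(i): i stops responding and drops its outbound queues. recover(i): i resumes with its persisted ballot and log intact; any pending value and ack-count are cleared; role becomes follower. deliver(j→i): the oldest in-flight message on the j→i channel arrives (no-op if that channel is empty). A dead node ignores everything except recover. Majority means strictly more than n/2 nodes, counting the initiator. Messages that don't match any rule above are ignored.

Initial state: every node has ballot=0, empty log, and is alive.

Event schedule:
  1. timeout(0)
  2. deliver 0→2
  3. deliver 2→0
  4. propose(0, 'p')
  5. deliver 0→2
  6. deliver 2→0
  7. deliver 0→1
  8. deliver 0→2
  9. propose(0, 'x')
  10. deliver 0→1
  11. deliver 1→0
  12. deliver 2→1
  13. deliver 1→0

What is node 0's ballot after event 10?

3

[1] timeout(0) → N0(cand b3 [-])
[2] deliver 0→2 → N2(foll b3 [-])
[3] deliver 2→0 → N0(lead b3 [-])
[4] propose(0,'p') → ∅
[5] deliver 0→2 → N2(foll b3 [p])
[6] deliver 2→0 → N0(lead b3 [p])
[7] deliver 0→1 → N1(foll b3 [-])
[8] deliver 0→2 → ∅
[9] propose(0,'x') → ∅
[10] deliver 0→1 → N1(foll b3 [p])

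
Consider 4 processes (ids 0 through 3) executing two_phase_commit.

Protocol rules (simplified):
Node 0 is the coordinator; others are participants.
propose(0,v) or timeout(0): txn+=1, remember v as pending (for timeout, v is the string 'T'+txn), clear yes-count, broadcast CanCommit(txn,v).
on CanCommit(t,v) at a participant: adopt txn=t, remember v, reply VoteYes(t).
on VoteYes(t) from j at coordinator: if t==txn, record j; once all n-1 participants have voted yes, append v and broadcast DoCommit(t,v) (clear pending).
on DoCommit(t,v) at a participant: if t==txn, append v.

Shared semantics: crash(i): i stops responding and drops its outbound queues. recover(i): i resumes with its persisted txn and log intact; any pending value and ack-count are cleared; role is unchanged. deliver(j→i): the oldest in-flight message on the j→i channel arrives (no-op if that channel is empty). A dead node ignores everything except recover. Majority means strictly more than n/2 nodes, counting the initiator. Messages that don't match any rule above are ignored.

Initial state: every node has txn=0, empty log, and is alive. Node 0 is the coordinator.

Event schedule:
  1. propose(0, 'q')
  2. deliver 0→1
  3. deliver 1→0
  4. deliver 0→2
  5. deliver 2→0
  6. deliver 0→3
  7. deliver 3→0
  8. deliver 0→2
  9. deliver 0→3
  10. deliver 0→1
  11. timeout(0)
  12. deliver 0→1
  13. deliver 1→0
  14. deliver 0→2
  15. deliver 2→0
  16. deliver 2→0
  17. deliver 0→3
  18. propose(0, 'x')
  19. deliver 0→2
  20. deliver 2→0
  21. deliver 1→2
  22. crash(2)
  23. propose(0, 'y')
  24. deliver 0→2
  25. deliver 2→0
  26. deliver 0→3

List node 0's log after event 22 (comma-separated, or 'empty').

q

after 1 — propose(0,'q'): n0:coor/t1/[-]
after 2 — deliver 0→1: n1:part/t1/[-]
after 3 — deliver 1→0: ·
after 4 — deliver 0→2: n2:part/t1/[-]
after 5 — deliver 2→0: ·
after 6 — deliver 0→3: n3:part/t1/[-]
after 7 — deliver 3→0: n0:coor/t1/[q]
after 8 — deliver 0→2: n2:part/t1/[q]
after 9 — deliver 0→3: n3:part/t1/[q]
after 10 — deliver 0→1: n1:part/t1/[q]
after 11 — timeout(0): n0:coor/t2/[q]
after 12 — deliver 0→1: n1:part/t2/[q]
after 13 — deliver 1→0: ·
after 14 — deliver 0→2: n2:part/t2/[q]
after 15 — deliver 2→0: ·
after 16 — deliver 2→0: ·
after 17 — deliver 0→3: n3:part/t2/[q]
after 18 — propose(0,'x'): n0:coor/t3/[q]
after 19 — deliver 0→2: n2:part/t3/[q]
after 20 — deliver 2→0: ·
after 21 — deliver 1→2: ·
after 22 — crash(2): n2:✗part/t3/[q]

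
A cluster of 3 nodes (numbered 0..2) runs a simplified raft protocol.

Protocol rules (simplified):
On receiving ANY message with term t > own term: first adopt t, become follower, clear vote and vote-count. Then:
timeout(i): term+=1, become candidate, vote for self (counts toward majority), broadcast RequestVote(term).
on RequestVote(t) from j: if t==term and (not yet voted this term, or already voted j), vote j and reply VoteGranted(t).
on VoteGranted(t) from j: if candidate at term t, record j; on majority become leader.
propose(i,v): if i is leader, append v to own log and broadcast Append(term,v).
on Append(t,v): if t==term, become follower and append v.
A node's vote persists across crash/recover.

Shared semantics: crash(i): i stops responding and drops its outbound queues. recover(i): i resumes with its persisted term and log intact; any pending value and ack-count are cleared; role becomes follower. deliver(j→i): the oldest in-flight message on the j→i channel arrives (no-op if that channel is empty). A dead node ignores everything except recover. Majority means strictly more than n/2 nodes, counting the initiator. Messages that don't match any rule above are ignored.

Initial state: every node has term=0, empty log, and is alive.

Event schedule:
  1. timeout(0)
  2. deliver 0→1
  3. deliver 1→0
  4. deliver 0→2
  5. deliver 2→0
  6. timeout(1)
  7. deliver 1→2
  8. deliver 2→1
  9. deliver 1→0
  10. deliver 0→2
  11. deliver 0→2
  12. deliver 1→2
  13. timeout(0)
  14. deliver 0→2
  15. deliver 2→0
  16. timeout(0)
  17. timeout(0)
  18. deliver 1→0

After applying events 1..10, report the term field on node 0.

after 1 — timeout(0): n0:cand/t1/[-]
after 2 — deliver 0→1: n1:foll/t1/[-]
after 3 — deliver 1→0: n0:lead/t1/[-]
after 4 — deliver 0→2: n2:foll/t1/[-]
after 5 — deliver 2→0: ·
after 6 — timeout(1): n1:cand/t2/[-]
after 7 — deliver 1→2: n2:foll/t2/[-]
after 8 — deliver 2→1: n1:lead/t2/[-]
after 9 — deliver 1→0: n0:foll/t2/[-]
after 10 — deliver 0→2: ·

2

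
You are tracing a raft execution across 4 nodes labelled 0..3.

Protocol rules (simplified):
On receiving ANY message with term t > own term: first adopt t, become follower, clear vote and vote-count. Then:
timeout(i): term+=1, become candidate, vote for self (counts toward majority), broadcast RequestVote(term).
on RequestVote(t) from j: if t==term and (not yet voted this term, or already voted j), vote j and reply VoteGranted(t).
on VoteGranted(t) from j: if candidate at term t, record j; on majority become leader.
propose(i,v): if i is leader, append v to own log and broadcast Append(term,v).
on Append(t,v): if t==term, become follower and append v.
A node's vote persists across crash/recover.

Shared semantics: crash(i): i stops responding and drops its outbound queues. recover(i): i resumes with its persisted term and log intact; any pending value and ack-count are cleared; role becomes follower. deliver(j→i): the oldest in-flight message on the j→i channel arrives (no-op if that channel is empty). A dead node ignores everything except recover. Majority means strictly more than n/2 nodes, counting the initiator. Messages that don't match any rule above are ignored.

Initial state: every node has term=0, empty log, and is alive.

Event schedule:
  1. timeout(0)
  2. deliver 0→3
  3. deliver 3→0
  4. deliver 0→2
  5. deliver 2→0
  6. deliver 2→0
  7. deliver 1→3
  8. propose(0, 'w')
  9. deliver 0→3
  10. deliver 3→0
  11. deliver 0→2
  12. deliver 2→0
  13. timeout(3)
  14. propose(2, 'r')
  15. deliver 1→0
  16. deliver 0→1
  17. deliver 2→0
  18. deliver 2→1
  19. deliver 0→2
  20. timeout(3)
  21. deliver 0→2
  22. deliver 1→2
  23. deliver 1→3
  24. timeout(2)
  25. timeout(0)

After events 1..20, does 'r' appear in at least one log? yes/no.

no

e1 timeout(0): 0[cand,t=1,-]
e2 deliver 0→3: 3[foll,t=1,-]
e3 deliver 3→0: ·
e4 deliver 0→2: 2[foll,t=1,-]
e5 deliver 2→0: 0[lead,t=1,-]
e6 deliver 2→0: ·
e7 deliver 1→3: ·
e8 propose(0,'w'): 0[lead,t=1,w]
e9 deliver 0→3: 3[foll,t=1,w]
e10 deliver 3→0: ·
e11 deliver 0→2: 2[foll,t=1,w]
e12 deliver 2→0: ·
e13 timeout(3): 3[cand,t=2,w]
e14 propose(2,'r'): ·
e15 deliver 1→0: ·
e16 deliver 0→1: 1[foll,t=1,-]
e17 deliver 2→0: ·
e18 deliver 2→1: ·
e19 deliver 0→2: ·
e20 timeout(3): 3[cand,t=3,w]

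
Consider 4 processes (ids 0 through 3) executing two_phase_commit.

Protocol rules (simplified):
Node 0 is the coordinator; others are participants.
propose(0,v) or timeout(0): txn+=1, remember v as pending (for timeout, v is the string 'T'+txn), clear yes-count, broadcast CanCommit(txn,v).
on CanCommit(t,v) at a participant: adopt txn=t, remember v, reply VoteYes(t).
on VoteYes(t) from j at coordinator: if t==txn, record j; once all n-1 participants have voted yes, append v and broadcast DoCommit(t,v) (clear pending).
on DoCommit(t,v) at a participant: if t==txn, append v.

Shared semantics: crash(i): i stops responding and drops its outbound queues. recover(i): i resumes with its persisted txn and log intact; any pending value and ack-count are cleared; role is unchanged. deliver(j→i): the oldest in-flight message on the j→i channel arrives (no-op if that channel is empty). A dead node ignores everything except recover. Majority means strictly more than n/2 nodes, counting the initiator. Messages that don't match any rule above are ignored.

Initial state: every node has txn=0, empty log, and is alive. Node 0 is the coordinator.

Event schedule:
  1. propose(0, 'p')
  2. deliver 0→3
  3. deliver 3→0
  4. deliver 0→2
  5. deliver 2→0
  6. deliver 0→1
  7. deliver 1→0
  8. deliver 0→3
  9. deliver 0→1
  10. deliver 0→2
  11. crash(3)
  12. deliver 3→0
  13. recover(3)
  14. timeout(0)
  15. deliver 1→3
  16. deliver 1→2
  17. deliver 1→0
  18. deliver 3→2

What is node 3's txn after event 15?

[1] propose(0,'p') → N0(coor t1 [-])
[2] deliver 0→3 → N3(part t1 [-])
[3] deliver 3→0 → ∅
[4] deliver 0→2 → N2(part t1 [-])
[5] deliver 2→0 → ∅
[6] deliver 0→1 → N1(part t1 [-])
[7] deliver 1→0 → N0(coor t1 [p])
[8] deliver 0→3 → N3(part t1 [p])
[9] deliver 0→1 → N1(part t1 [p])
[10] deliver 0→2 → N2(part t1 [p])
[11] crash(3) → N3(✗part t1 [p])
[12] deliver 3→0 → ∅
[13] recover(3) → N3(part t1 [p])
[14] timeout(0) → N0(coor t2 [p])
[15] deliver 1→3 → ∅

1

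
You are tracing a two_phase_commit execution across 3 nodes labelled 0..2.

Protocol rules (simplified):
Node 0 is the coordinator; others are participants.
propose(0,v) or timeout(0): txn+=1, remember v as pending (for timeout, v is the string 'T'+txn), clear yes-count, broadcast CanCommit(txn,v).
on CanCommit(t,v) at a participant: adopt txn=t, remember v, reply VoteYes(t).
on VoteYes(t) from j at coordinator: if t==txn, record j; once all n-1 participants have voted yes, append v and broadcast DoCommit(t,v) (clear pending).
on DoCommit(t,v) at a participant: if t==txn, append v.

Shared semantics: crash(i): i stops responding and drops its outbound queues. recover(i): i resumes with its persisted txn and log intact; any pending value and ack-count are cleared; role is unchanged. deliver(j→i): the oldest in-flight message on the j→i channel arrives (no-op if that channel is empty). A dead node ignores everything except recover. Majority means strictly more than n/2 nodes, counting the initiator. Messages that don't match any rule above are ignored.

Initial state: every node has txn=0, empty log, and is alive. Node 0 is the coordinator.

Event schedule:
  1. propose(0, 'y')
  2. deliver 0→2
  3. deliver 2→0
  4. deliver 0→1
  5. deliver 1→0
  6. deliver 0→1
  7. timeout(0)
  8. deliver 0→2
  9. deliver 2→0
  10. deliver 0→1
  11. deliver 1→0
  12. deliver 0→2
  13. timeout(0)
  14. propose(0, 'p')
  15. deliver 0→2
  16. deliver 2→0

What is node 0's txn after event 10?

after 1 — propose(0,'y'): n0:coor/t1/[-]
after 2 — deliver 0→2: n2:part/t1/[-]
after 3 — deliver 2→0: ·
after 4 — deliver 0→1: n1:part/t1/[-]
after 5 — deliver 1→0: n0:coor/t1/[y]
after 6 — deliver 0→1: n1:part/t1/[y]
after 7 — timeout(0): n0:coor/t2/[y]
after 8 — deliver 0→2: n2:part/t1/[y]
after 9 — deliver 2→0: ·
after 10 — deliver 0→1: n1:part/t2/[y]

2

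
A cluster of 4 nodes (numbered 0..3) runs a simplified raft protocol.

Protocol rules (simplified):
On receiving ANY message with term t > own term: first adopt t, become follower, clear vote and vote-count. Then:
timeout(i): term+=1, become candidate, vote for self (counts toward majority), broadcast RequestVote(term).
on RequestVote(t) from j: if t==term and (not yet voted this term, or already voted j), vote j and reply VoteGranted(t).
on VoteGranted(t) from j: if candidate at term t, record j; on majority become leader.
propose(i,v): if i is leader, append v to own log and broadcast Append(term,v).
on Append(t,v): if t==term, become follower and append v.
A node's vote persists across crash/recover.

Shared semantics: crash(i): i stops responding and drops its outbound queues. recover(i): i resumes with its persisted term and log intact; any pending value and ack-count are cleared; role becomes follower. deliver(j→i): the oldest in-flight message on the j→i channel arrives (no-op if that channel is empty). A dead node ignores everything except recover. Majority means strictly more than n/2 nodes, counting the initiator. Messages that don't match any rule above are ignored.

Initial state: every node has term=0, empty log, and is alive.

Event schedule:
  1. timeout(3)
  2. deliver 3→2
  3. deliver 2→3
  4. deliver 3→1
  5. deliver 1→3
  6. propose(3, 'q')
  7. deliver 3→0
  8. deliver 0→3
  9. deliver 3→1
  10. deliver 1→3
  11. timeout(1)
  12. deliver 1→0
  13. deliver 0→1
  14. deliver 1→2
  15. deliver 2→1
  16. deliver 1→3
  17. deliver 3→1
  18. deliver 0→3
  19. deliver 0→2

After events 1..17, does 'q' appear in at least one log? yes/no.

yes

[1] timeout(3) → N3(cand t1 [-])
[2] deliver 3→2 → N2(foll t1 [-])
[3] deliver 2→3 → ∅
[4] deliver 3→1 → N1(foll t1 [-])
[5] deliver 1→3 → N3(lead t1 [-])
[6] propose(3,'q') → N3(lead t1 [q])
[7] deliver 3→0 → N0(foll t1 [-])
[8] deliver 0→3 → ∅
[9] deliver 3→1 → N1(foll t1 [q])
[10] deliver 1→3 → ∅
[11] timeout(1) → N1(cand t2 [q])
[12] deliver 1→0 → N0(foll t2 [-])
[13] deliver 0→1 → ∅
[14] deliver 1→2 → N2(foll t2 [-])
[15] deliver 2→1 → N1(lead t2 [q])
[16] deliver 1→3 → N3(foll t2 [q])
[17] deliver 3→1 → ∅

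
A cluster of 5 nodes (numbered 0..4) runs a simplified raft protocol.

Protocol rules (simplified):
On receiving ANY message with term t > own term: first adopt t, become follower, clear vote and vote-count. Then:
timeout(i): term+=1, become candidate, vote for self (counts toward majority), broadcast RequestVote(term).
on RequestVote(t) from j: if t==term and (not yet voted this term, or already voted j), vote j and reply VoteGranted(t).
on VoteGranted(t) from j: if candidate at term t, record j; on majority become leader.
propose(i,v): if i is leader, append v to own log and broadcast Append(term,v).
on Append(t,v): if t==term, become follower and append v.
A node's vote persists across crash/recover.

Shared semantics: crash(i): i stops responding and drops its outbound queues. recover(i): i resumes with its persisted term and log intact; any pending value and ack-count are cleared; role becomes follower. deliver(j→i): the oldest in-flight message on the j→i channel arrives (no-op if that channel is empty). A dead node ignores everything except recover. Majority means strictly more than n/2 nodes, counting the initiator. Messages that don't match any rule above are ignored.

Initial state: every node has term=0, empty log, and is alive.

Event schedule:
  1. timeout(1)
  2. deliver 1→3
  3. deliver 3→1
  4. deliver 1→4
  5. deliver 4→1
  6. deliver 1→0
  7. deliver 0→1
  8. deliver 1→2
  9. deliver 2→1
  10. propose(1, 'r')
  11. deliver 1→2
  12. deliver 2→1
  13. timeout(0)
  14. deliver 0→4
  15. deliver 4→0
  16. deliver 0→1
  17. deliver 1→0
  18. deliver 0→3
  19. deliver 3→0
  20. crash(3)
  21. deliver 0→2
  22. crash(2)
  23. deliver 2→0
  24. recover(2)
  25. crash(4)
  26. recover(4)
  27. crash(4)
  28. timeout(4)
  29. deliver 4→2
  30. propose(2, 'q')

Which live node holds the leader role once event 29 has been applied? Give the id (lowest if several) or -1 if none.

step 1 timeout(1): 1={cand,t=1,log=-}
step 2 deliver 1→3: 3={foll,t=1,log=-}
step 3 deliver 3→1: —
step 4 deliver 1→4: 4={foll,t=1,log=-}
step 5 deliver 4→1: 1={lead,t=1,log=-}
step 6 deliver 1→0: 0={foll,t=1,log=-}
step 7 deliver 0→1: —
step 8 deliver 1→2: 2={foll,t=1,log=-}
step 9 deliver 2→1: —
step 10 propose(1,'r'): 1={lead,t=1,log=r}
step 11 deliver 1→2: 2={foll,t=1,log=r}
step 12 deliver 2→1: —
step 13 timeout(0): 0={cand,t=2,log=-}
step 14 deliver 0→4: 4={foll,t=2,log=-}
step 15 deliver 4→0: —
step 16 deliver 0→1: 1={foll,t=2,log=r}
step 17 deliver 1→0: —
step 18 deliver 0→3: 3={foll,t=2,log=-}
step 19 deliver 3→0: 0={lead,t=2,log=-}
step 20 crash(3): 3={✗foll,t=2,log=-}
step 21 deliver 0→2: 2={foll,t=2,log=r}
step 22 crash(2): 2={✗foll,t=2,log=r}
step 23 deliver 2→0: —
step 24 recover(2): 2={foll,t=2,log=r}
step 25 crash(4): 4={✗foll,t=2,log=-}
step 26 recover(4): 4={foll,t=2,log=-}
step 27 crash(4): 4={✗foll,t=2,log=-}
step 28 timeout(4): —
step 29 deliver 4→2: —

0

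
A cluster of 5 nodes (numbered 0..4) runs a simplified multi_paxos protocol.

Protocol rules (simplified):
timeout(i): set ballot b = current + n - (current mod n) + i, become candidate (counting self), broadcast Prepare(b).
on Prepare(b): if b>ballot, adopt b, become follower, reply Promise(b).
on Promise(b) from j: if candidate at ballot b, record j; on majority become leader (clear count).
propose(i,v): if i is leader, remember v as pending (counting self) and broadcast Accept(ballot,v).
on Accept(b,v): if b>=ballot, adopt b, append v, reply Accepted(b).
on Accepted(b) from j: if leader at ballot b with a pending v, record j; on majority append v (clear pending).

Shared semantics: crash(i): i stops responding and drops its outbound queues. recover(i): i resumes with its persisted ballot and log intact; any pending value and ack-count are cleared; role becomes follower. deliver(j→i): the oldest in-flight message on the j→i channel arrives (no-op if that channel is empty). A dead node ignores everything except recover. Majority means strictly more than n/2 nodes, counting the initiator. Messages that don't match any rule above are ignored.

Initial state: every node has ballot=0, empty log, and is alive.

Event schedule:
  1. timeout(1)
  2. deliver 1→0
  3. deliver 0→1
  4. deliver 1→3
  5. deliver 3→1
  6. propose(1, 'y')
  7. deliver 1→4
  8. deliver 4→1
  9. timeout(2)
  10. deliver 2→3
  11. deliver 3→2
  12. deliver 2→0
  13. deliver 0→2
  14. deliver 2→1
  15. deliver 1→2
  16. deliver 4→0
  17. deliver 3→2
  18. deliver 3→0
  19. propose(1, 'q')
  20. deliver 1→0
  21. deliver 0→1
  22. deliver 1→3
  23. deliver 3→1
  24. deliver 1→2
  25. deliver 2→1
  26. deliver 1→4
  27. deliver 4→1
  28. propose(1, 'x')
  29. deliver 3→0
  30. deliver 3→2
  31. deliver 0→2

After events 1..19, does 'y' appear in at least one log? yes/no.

no

step 1 timeout(1): 1={cand,b=6,log=-}
step 2 deliver 1→0: 0={foll,b=6,log=-}
step 3 deliver 0→1: —
step 4 deliver 1→3: 3={foll,b=6,log=-}
step 5 deliver 3→1: 1={lead,b=6,log=-}
step 6 propose(1,'y'): —
step 7 deliver 1→4: 4={foll,b=6,log=-}
step 8 deliver 4→1: —
step 9 timeout(2): 2={cand,b=7,log=-}
step 10 deliver 2→3: 3={foll,b=7,log=-}
step 11 deliver 3→2: —
step 12 deliver 2→0: 0={foll,b=7,log=-}
step 13 deliver 0→2: 2={lead,b=7,log=-}
step 14 deliver 2→1: 1={foll,b=7,log=-}
step 15 deliver 1→2: —
step 16 deliver 4→0: —
step 17 deliver 3→2: —
step 18 deliver 3→0: —
step 19 propose(1,'q'): —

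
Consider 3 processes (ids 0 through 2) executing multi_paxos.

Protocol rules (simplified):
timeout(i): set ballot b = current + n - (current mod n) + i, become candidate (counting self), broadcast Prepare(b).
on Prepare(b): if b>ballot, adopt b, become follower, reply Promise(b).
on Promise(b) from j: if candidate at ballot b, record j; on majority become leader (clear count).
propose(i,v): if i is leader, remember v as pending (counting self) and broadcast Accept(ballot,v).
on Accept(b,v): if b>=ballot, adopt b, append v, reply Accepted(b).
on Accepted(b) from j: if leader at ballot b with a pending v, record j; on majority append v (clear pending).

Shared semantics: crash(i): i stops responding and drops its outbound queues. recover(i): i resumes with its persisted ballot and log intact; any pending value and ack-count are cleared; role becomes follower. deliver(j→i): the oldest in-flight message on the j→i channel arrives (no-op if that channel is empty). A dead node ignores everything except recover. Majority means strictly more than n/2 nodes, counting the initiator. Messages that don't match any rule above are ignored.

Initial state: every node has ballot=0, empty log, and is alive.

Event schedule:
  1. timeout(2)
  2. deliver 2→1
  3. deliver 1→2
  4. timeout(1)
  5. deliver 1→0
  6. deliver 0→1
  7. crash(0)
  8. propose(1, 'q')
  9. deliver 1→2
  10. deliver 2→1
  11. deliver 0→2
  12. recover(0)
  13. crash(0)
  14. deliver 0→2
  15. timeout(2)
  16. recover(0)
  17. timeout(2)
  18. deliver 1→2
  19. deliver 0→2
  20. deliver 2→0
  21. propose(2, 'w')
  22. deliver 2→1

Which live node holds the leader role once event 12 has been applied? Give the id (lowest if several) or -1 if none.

1. timeout(2):  <2:cand b5 ->
2. deliver 2→1:  <1:foll b5 ->
3. deliver 1→2:  <2:lead b5 ->
4. timeout(1):  <1:cand b7 ->
5. deliver 1→0:  <0:foll b7 ->
6. deliver 0→1:  <1:lead b7 ->
7. crash(0):  <0:✗foll b7 ->
8. propose(1,'q'):  nop
9. deliver 1→2:  <2:foll b7 ->
10. deliver 2→1:  nop
11. deliver 0→2:  nop
12. recover(0):  <0:foll b7 ->

1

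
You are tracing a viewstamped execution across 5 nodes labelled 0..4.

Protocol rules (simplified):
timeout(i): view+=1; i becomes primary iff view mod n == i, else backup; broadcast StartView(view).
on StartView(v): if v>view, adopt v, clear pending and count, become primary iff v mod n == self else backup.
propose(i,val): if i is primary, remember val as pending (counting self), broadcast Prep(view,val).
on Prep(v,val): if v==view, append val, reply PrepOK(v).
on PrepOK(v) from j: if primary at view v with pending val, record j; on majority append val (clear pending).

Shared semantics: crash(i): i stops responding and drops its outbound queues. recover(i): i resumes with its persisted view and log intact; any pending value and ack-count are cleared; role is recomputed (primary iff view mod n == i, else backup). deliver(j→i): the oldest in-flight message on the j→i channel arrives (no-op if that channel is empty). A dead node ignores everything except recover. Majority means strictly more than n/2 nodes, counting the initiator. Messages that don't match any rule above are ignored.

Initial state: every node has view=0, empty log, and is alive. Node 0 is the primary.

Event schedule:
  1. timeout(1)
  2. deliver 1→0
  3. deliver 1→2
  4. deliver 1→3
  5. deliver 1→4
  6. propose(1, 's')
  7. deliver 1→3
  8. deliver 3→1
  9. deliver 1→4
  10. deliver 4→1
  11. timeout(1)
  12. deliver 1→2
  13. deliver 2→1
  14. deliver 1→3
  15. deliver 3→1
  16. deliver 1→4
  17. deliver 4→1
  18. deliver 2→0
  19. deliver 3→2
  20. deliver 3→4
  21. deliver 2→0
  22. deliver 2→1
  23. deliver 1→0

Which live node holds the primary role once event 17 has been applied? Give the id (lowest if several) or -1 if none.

-1

step 1 timeout(1): 1={prim,v=1,log=-}
step 2 deliver 1→0: 0={back,v=1,log=-}
step 3 deliver 1→2: 2={back,v=1,log=-}
step 4 deliver 1→3: 3={back,v=1,log=-}
step 5 deliver 1→4: 4={back,v=1,log=-}
step 6 propose(1,'s'): —
step 7 deliver 1→3: 3={back,v=1,log=s}
step 8 deliver 3→1: —
step 9 deliver 1→4: 4={back,v=1,log=s}
step 10 deliver 4→1: 1={prim,v=1,log=s}
step 11 timeout(1): 1={back,v=2,log=s}
step 12 deliver 1→2: 2={back,v=1,log=s}
step 13 deliver 2→1: —
step 14 deliver 1→3: 3={back,v=2,log=s}
step 15 deliver 3→1: —
step 16 deliver 1→4: 4={back,v=2,log=s}
step 17 deliver 4→1: —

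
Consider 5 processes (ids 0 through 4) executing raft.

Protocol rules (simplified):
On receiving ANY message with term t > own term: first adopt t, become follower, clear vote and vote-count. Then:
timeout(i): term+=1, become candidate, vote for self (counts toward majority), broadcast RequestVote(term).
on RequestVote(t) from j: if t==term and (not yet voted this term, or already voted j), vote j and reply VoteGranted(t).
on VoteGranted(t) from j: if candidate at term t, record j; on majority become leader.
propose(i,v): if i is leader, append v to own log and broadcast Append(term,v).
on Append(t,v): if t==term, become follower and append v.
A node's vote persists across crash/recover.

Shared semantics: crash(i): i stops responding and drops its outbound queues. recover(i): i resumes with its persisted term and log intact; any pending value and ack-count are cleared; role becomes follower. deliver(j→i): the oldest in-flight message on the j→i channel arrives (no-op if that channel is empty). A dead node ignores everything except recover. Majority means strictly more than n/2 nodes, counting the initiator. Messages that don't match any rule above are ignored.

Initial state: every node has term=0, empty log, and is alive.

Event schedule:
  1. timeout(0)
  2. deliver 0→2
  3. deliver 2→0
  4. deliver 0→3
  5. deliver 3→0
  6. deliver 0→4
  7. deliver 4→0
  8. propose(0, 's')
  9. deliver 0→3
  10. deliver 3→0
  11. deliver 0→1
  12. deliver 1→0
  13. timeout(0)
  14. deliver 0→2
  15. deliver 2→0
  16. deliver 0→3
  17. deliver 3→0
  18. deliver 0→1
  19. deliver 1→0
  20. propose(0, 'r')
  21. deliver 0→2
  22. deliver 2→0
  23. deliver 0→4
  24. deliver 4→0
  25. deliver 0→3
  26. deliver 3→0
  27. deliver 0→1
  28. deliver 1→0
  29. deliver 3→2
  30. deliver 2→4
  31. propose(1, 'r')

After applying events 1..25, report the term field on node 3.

1. timeout(0):  <0:cand t1 ->
2. deliver 0→2:  <2:foll t1 ->
3. deliver 2→0:  nop
4. deliver 0→3:  <3:foll t1 ->
5. deliver 3→0:  <0:lead t1 ->
6. deliver 0→4:  <4:foll t1 ->
7. deliver 4→0:  nop
8. propose(0,'s'):  <0:lead t1 s>
9. deliver 0→3:  <3:foll t1 s>
10. deliver 3→0:  nop
11. deliver 0→1:  <1:foll t1 ->
12. deliver 1→0:  nop
13. timeout(0):  <0:cand t2 s>
14. deliver 0→2:  <2:foll t1 s>
15. deliver 2→0:  nop
16. deliver 0→3:  <3:foll t2 s>
17. deliver 3→0:  nop
18. deliver 0→1:  <1:foll t1 s>
19. deliver 1→0:  nop
20. propose(0,'r'):  nop
21. deliver 0→2:  <2:foll t2 s>
22. deliver 2→0:  <0:lead t2 s>
23. deliver 0→4:  <4:foll t1 s>
24. deliver 4→0:  nop
25. deliver 0→3:  nop

2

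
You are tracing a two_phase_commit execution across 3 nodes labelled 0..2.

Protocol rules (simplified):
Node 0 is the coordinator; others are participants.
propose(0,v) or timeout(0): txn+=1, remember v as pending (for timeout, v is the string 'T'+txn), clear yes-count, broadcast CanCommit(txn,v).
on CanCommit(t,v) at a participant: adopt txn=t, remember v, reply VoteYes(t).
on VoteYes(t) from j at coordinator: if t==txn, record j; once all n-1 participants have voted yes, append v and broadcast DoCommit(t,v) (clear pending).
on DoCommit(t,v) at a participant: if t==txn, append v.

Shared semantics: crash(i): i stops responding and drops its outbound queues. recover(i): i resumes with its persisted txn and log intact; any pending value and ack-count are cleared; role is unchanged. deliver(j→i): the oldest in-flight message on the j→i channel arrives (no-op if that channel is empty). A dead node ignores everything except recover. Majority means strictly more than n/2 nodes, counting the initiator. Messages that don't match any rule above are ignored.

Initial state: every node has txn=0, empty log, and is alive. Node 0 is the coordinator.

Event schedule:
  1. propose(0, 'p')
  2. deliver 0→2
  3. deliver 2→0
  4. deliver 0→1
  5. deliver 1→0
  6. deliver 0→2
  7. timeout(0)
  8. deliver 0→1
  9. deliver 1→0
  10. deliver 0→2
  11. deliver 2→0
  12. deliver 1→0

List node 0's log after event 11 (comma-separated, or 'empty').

e1 propose(0,'p'): 0[coor,t=1,-]
e2 deliver 0→2: 2[part,t=1,-]
e3 deliver 2→0: ·
e4 deliver 0→1: 1[part,t=1,-]
e5 deliver 1→0: 0[coor,t=1,p]
e6 deliver 0→2: 2[part,t=1,p]
e7 timeout(0): 0[coor,t=2,p]
e8 deliver 0→1: 1[part,t=1,p]
e9 deliver 1→0: ·
e10 deliver 0→2: 2[part,t=2,p]
e11 deliver 2→0: ·

p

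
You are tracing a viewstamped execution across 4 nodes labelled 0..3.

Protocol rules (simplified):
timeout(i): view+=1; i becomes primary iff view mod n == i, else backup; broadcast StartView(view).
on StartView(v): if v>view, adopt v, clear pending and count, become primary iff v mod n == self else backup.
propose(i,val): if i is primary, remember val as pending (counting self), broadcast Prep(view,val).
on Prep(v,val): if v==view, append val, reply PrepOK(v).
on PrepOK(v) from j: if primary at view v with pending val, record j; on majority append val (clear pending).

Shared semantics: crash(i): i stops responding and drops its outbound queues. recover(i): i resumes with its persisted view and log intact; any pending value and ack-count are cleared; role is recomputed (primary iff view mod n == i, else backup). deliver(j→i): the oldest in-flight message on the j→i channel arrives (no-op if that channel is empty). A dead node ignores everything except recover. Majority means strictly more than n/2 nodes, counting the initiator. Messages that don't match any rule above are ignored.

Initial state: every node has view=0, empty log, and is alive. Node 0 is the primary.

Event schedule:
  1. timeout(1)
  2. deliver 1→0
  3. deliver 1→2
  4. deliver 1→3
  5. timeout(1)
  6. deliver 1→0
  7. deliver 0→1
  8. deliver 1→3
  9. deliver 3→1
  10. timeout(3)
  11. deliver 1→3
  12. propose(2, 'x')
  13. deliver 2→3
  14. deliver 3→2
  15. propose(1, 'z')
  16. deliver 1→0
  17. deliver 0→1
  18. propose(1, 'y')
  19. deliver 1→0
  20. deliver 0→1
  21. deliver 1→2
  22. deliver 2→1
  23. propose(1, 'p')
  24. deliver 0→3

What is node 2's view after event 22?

[1] timeout(1) → N1(prim v1 [-])
[2] deliver 1→0 → N0(back v1 [-])
[3] deliver 1→2 → N2(back v1 [-])
[4] deliver 1→3 → N3(back v1 [-])
[5] timeout(1) → N1(back v2 [-])
[6] deliver 1→0 → N0(back v2 [-])
[7] deliver 0→1 → ∅
[8] deliver 1→3 → N3(back v2 [-])
[9] deliver 3→1 → ∅
[10] timeout(3) → N3(prim v3 [-])
[11] deliver 1→3 → ∅
[12] propose(2,'x') → ∅
[13] deliver 2→3 → ∅
[14] deliver 3→2 → N2(back v3 [-])
[15] propose(1,'z') → ∅
[16] deliver 1→0 → ∅
[17] deliver 0→1 → ∅
[18] propose(1,'y') → ∅
[19] deliver 1→0 → ∅
[20] deliver 0→1 → ∅
[21] deliver 1→2 → ∅
[22] deliver 2→1 → ∅

3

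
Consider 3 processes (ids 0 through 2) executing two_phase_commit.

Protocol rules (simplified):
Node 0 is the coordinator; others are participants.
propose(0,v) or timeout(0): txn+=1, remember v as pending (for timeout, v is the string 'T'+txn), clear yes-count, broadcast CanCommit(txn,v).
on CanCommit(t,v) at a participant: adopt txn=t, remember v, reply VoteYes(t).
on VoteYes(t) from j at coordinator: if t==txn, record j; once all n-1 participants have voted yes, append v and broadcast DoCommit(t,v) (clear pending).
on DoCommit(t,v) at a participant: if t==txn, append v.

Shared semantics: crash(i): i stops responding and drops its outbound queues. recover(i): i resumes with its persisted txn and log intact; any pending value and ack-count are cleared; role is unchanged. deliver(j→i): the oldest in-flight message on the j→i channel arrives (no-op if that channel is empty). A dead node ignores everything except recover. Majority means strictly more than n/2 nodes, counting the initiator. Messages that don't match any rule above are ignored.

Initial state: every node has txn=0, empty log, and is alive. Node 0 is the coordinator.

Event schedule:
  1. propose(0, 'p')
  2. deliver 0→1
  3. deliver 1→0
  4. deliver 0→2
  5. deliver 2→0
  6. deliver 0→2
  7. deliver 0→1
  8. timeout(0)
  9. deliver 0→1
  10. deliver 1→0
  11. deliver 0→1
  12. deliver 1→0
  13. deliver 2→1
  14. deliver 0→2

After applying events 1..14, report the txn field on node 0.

[1] propose(0,'p') → N0(coor t1 [-])
[2] deliver 0→1 → N1(part t1 [-])
[3] deliver 1→0 → ∅
[4] deliver 0→2 → N2(part t1 [-])
[5] deliver 2→0 → N0(coor t1 [p])
[6] deliver 0→2 → N2(part t1 [p])
[7] deliver 0→1 → N1(part t1 [p])
[8] timeout(0) → N0(coor t2 [p])
[9] deliver 0→1 → N1(part t2 [p])
[10] deliver 1→0 → ∅
[11] deliver 0→1 → ∅
[12] deliver 1→0 → ∅
[13] deliver 2→1 → ∅
[14] deliver 0→2 → N2(part t2 [p])

2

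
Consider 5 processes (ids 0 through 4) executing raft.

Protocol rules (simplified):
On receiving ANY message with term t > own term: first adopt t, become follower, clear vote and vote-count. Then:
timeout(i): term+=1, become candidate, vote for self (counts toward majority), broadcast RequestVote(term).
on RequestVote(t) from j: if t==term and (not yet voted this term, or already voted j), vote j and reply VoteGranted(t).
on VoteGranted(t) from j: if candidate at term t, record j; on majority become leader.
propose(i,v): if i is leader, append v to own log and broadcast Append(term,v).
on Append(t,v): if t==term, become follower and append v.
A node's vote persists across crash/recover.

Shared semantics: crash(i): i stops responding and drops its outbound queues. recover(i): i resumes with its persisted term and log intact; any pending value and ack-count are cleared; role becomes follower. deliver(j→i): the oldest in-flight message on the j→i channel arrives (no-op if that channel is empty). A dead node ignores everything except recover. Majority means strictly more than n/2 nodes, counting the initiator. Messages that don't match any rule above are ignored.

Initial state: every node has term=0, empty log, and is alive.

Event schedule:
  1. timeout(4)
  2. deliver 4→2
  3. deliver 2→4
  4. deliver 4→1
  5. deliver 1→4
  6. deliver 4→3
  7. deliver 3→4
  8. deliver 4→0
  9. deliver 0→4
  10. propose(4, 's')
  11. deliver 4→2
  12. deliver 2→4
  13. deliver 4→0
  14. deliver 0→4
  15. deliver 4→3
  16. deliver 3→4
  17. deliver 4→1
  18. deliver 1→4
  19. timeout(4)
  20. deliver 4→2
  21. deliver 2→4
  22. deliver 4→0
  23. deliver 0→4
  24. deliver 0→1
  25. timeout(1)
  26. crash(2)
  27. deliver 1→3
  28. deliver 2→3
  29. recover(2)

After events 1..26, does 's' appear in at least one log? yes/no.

[1] timeout(4) → N4(cand t1 [-])
[2] deliver 4→2 → N2(foll t1 [-])
[3] deliver 2→4 → ∅
[4] deliver 4→1 → N1(foll t1 [-])
[5] deliver 1→4 → N4(lead t1 [-])
[6] deliver 4→3 → N3(foll t1 [-])
[7] deliver 3→4 → ∅
[8] deliver 4→0 → N0(foll t1 [-])
[9] deliver 0→4 → ∅
[10] propose(4,'s') → N4(lead t1 [s])
[11] deliver 4→2 → N2(foll t1 [s])
[12] deliver 2→4 → ∅
[13] deliver 4→0 → N0(foll t1 [s])
[14] deliver 0→4 → ∅
[15] deliver 4→3 → N3(foll t1 [s])
[16] deliver 3→4 → ∅
[17] deliver 4→1 → N1(foll t1 [s])
[18] deliver 1→4 → ∅
[19] timeout(4) → N4(cand t2 [s])
[20] deliver 4→2 → N2(foll t2 [s])
[21] deliver 2→4 → ∅
[22] deliver 4→0 → N0(foll t2 [s])
[23] deliver 0→4 → N4(lead t2 [s])
[24] deliver 0→1 → ∅
[25] timeout(1) → N1(cand t2 [s])
[26] crash(2) → N2(✗foll t2 [s])

yes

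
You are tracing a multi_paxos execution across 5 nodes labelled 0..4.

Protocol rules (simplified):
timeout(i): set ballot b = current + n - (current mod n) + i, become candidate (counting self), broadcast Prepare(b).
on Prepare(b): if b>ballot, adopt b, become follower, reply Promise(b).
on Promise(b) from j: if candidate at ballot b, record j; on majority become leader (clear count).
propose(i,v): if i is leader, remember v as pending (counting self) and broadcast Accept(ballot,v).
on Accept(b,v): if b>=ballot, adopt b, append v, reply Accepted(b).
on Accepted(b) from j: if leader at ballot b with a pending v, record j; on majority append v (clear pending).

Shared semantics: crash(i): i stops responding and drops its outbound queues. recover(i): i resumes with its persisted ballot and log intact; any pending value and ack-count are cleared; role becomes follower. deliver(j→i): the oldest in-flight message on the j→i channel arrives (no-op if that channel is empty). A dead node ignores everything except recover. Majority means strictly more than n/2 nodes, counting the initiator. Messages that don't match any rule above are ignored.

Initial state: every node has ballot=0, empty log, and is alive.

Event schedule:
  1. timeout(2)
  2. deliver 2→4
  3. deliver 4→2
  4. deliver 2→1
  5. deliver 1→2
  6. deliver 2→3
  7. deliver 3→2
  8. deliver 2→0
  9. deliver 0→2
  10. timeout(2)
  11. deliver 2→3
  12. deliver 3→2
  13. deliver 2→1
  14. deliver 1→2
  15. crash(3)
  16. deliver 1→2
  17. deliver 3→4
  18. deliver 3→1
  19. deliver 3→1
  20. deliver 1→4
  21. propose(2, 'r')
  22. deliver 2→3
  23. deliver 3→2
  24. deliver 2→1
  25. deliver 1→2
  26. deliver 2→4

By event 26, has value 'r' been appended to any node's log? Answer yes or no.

yes

e1 timeout(2): 2[cand,b=7,-]
e2 deliver 2→4: 4[foll,b=7,-]
e3 deliver 4→2: ·
e4 deliver 2→1: 1[foll,b=7,-]
e5 deliver 1→2: 2[lead,b=7,-]
e6 deliver 2→3: 3[foll,b=7,-]
e7 deliver 3→2: ·
e8 deliver 2→0: 0[foll,b=7,-]
e9 deliver 0→2: ·
e10 timeout(2): 2[cand,b=12,-]
e11 deliver 2→3: 3[foll,b=12,-]
e12 deliver 3→2: ·
e13 deliver 2→1: 1[foll,b=12,-]
e14 deliver 1→2: 2[lead,b=12,-]
e15 crash(3): 3[✗foll,b=12,-]
e16 deliver 1→2: ·
e17 deliver 3→4: ·
e18 deliver 3→1: ·
e19 deliver 3→1: ·
e20 deliver 1→4: ·
e21 propose(2,'r'): ·
e22 deliver 2→3: ·
e23 deliver 3→2: ·
e24 deliver 2→1: 1[foll,b=12,r]
e25 deliver 1→2: ·
e26 deliver 2→4: 4[foll,b=12,-]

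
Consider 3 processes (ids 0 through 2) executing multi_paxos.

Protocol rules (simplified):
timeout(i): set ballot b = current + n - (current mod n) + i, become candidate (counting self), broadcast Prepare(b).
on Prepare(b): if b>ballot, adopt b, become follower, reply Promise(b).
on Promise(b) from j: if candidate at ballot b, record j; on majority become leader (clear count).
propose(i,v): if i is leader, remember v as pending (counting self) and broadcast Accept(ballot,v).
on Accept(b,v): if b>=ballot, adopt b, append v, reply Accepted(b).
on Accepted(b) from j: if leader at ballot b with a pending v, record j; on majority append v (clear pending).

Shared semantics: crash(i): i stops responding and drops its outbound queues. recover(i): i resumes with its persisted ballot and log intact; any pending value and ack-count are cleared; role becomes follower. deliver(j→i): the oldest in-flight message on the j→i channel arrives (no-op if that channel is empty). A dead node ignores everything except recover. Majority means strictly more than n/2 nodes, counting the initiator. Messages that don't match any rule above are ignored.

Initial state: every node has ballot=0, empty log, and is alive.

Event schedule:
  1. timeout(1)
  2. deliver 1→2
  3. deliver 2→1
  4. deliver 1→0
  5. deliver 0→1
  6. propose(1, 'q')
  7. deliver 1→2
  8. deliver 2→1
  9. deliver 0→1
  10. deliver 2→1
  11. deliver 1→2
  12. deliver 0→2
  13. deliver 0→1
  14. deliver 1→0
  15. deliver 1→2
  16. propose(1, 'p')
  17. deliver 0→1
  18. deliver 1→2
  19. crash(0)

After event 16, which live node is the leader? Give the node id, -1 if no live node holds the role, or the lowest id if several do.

1

after 1 — timeout(1): n1:cand/b4/[-]
after 2 — deliver 1→2: n2:foll/b4/[-]
after 3 — deliver 2→1: n1:lead/b4/[-]
after 4 — deliver 1→0: n0:foll/b4/[-]
after 5 — deliver 0→1: ·
after 6 — propose(1,'q'): ·
after 7 — deliver 1→2: n2:foll/b4/[q]
after 8 — deliver 2→1: n1:lead/b4/[q]
after 9 — deliver 0→1: ·
after 10 — deliver 2→1: ·
after 11 — deliver 1→2: ·
after 12 — deliver 0→2: ·
after 13 — deliver 0→1: ·
after 14 — deliver 1→0: n0:foll/b4/[q]
after 15 — deliver 1→2: ·
after 16 — propose(1,'p'): ·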